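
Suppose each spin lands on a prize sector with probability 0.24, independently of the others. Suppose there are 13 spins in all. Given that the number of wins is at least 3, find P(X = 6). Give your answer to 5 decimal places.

0.07546

X ~ Binomial(13, 0.24). Want P(X=6 | X≥3) = P(X=6) / P(X≥3).
P(X=6) = C(13,6)·0.24^6·0.76^7 = 0.0480264
P(X≥3) = 1 − 0.0282213 − 0.1158558 − 0.2195162 = 0.6364067
Ratio = 0.0480264 / 0.6364067 = 0.0754649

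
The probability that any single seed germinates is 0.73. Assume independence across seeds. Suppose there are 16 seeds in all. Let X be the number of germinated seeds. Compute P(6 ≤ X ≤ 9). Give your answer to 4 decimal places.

X ~ Binomial(16, 0.73); P(6 ≤ X ≤ 9) = Σ C(16,k) p^k (1−p)^(16−k) over k:
  k=6: C(16,6)·0.73^6·0.27^10 = 0.002495
  k=7: C(16,7)·0.73^7·0.27^9 = 0.009637
  k=8: C(16,8)·0.73^8·0.27^8 = 0.029314
  k=9: C(16,9)·0.73^9·0.27^7 = 0.070450
Total = 0.111896

0.1119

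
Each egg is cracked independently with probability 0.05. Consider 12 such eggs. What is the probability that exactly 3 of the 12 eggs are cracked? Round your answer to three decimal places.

0.017

X ~ Binomial(n=12, p=0.05).
P(X=3) = C(12,3) · p^3 · (1−p)^9
= 220 · 0.000125 · 0.63025 = 0.01733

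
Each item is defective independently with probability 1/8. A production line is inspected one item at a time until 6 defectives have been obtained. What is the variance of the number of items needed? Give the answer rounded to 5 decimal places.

336.00000

Y = total items until the sixth success; negative binomial with r=6, p=0.125.
Var(Y) = r(1−p)/p² = 6·0.875 / 0.125² = 336.0000000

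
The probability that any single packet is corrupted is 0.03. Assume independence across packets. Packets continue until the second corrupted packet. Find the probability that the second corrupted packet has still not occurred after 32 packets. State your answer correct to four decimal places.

Needing more than 32 packets ⇔ fewer than 2 successes in the first 32. With X ~ Binomial(32, 0.03), P(Y > 32) = P(X ≤ 1).
  k=0: C(32,0)·0.03^0·0.97^32 = 0.377308
  k=1: C(32,1)·0.03^1·0.97^31 = 0.373418
P(X ≤ 1) = 0.750725

0.7507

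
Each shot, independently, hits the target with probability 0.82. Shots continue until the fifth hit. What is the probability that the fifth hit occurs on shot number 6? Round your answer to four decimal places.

0.3337

Y = trial on which the fifth success occurs; negative binomial, r=5, p=0.82.
P(Y=6) = C(5,4) · p^5 · (1−p)^1
= 5 · 0.37074 · 0.18 = 0.333666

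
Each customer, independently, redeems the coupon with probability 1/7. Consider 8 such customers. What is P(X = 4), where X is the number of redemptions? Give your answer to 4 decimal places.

X ~ Binomial(n=8, p=0.142857).
P(X=4) = C(8,4) · p^4 · (1−p)^4
= 70 · 0.00041649 · 0.53978 = 0.015737

0.0157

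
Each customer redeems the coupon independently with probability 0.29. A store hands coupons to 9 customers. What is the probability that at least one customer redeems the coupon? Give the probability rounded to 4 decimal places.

P(at least one) = 1 − P(none) = 1 − (1 − 0.29)^9
= 1 − 0.045849 = 0.954151

0.9542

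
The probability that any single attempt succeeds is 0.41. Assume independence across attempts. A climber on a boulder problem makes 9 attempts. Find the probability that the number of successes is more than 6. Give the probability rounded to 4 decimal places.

0.0290

X ~ Binomial(9, 0.41); P(X ≥ 7) = Σ C(9,k) p^k (1−p)^(9−k) over k:
  k=7: C(9,7)·0.41^7·0.59^2 = 0.024406
  k=8: C(9,8)·0.41^8·0.59^1 = 0.004240
  k=9: C(9,9)·0.41^9·0.59^0 = 0.000327
Total = 0.028973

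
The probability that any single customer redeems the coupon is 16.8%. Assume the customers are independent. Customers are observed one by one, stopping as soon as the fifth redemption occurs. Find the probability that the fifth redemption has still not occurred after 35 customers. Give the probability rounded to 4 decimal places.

Needing more than 35 customers ⇔ fewer than 5 successes in the first 35. With X ~ Binomial(35, 0.168), P(Y > 35) = P(X ≤ 4).
  k=0: C(35,0)·0.168^0·0.832^35 = 0.001601
  k=1: C(35,1)·0.168^1·0.832^34 = 0.011313
  k=2: C(35,2)·0.168^2·0.832^33 = 0.038833
  k=3: C(35,3)·0.168^3·0.832^32 = 0.086255
  k=4: C(35,4)·0.168^4·0.832^31 = 0.139335
P(X ≤ 4) = 0.277337

0.2773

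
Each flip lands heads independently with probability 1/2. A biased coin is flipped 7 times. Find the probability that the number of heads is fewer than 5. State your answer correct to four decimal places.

X ~ Binomial(7, 0.50); P(X ≤ 4) = Σ C(7,k) p^k (1−p)^(7−k) over k:
  k=0: C(7,0)·0.50^0·0.50^7 = 0.007812
  k=1: C(7,1)·0.50^1·0.50^6 = 0.054688
  k=2: C(7,2)·0.50^2·0.50^5 = 0.164062
  k=3: C(7,3)·0.50^3·0.50^4 = 0.273438
  k=4: C(7,4)·0.50^4·0.50^3 = 0.273438
Total = 0.773438

0.7734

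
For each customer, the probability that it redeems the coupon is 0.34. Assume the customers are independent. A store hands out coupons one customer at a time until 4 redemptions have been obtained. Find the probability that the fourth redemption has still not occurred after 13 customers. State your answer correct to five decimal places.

Needing more than 13 customers ⇔ fewer than 4 successes in the first 13. With X ~ Binomial(13, 0.34), P(Y > 13) = P(X ≤ 3).
  k=0: C(13,0)·0.34^0·0.66^13 = 0.0045089
  k=1: C(13,1)·0.34^1·0.66^12 = 0.0301960
  k=2: C(13,2)·0.34^2·0.66^11 = 0.0933331
  k=3: C(13,3)·0.34^3·0.66^10 = 0.1762959
P(X ≤ 3) = 0.3043339

0.30433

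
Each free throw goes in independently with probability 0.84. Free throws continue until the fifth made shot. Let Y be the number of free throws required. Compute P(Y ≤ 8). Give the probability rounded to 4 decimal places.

0.9733

Finishing within 8 free throws ⇔ at least 5 successes in the first 8. With X ~ Binomial(8, 0.84), P(Y ≤ 8) = 1 − P(X ≤ 4).
  k=0: C(8,0)·0.84^0·0.16^8 = 0.000000
  k=1: C(8,1)·0.84^1·0.16^7 = 0.000018
  k=2: C(8,2)·0.84^2·0.16^6 = 0.000331
  k=3: C(8,3)·0.84^3·0.16^5 = 0.003480
  k=4: C(8,4)·0.84^4·0.16^4 = 0.022840
1 − 0.026670 = 0.973330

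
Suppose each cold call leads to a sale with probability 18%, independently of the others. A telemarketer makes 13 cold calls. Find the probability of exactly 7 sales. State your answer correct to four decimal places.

0.0032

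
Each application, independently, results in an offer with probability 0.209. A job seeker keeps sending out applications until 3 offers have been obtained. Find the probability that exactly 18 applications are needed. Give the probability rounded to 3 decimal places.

Y = trial on which the third success occurs; negative binomial, r=3, p=0.209.
P(Y=18) = C(17,2) · p^3 · (1−p)^15
= 136 · 0.0091293 · 0.029693 = 0.03687

0.037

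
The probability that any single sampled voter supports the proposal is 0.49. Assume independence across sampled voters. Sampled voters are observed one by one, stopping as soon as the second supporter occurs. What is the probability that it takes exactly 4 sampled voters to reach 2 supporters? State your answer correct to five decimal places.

0.18735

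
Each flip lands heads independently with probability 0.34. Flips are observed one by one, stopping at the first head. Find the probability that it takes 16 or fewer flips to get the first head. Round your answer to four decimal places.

Y = number of flips to the first success; geometric, p = 0.34.
P(Y ≤ 16) = 1 − (1−p)^16 = 1 − 0.001296 = 0.998704

0.9987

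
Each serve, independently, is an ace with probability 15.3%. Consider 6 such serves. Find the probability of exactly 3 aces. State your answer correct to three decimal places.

X ~ Binomial(n=6, p=0.153).
P(X=3) = C(6,3) · p^3 · (1−p)^3
= 20 · 0.0035816 · 0.60765 = 0.04353

0.044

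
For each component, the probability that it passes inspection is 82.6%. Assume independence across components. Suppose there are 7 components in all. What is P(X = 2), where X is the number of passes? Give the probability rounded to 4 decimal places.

0.0023

X ~ Binomial(n=7, p=0.826).
P(X=2) = C(7,2) · p^2 · (1−p)^5
= 21 · 0.68228 · 0.00015949 = 0.002285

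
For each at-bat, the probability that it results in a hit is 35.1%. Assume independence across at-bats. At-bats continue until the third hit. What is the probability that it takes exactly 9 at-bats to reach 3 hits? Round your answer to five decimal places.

0.09048

Y = trial on which the third success occurs; negative binomial, r=3, p=0.351.
P(Y=9) = C(8,2) · p^3 · (1−p)^6
= 28 · 0.043244 · 0.074725 = 0.0904790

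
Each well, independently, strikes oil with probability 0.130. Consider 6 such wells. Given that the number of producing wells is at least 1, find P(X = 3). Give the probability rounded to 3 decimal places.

0.051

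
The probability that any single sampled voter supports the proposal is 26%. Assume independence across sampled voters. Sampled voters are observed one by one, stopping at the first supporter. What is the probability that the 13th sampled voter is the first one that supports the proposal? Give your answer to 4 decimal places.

0.0070

Geometric (trials to first success), p = 0.26.
P(Y = 13) = (1−p)^12 · p = 0.026964 · 0.26 = 0.007011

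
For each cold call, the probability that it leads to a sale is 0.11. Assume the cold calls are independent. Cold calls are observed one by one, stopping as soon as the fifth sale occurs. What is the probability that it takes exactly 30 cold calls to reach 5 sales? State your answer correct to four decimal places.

0.0208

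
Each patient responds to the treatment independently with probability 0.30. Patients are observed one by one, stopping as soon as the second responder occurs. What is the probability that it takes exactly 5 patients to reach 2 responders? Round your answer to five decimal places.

Y = trial on which the second success occurs; negative binomial, r=2, p=0.30.
P(Y=5) = C(4,1) · p^2 · (1−p)^3
= 4 · 0.09 · 0.343 = 0.1234800

0.12348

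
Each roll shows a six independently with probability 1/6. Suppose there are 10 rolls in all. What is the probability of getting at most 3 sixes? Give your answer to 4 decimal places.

X ~ Binomial(10, 0.166667); P(X ≤ 3) = Σ C(10,k) p^k (1−p)^(10−k) over k:
  k=0: C(10,0)·0.166667^0·0.833333^10 = 0.161506
  k=1: C(10,1)·0.166667^1·0.833333^9 = 0.323011
  k=2: C(10,2)·0.166667^2·0.833333^8 = 0.290710
  k=3: C(10,3)·0.166667^3·0.833333^7 = 0.155045
Total = 0.930272

0.9303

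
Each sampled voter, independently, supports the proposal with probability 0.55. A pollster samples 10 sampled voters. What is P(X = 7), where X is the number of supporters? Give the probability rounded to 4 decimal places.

0.1665

X ~ Binomial(n=10, p=0.55).
P(X=7) = C(10,7) · p^7 · (1−p)^3
= 120 · 0.015224 · 0.091125 = 0.166478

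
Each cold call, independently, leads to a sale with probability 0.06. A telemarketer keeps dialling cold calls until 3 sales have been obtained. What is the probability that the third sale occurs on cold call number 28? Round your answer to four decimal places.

0.0161

Y = trial on which the third success occurs; negative binomial, r=3, p=0.06.
P(Y=28) = C(27,2) · p^3 · (1−p)^25
= 351 · 0.000216 · 0.21291 = 0.016142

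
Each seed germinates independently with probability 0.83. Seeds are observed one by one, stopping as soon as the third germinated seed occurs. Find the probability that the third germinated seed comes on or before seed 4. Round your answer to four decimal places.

Finishing within 4 seeds ⇔ at least 3 successes in the first 4. With X ~ Binomial(4, 0.83), P(Y ≤ 4) = 1 − P(X ≤ 2).
  k=0: C(4,0)·0.83^0·0.17^4 = 0.000835
  k=1: C(4,1)·0.83^1·0.17^3 = 0.016311
  k=2: C(4,2)·0.83^2·0.17^2 = 0.119455
1 − 0.136602 = 0.863398

0.8634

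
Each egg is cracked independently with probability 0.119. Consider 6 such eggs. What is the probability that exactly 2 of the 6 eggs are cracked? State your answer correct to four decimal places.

0.1280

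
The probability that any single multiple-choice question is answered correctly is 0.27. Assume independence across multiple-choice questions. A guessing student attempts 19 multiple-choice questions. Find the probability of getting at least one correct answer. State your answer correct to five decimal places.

P(at least one) = 1 − P(none) = 1 − (1 − 0.27)^19
= 1 − 0.0025301 = 0.9974699

0.99747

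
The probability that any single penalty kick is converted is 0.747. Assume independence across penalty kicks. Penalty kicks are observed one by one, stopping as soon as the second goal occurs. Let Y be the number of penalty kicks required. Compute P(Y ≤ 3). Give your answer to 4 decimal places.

Finishing within 3 penalty kicks ⇔ at least 2 successes in the first 3. With X ~ Binomial(3, 0.747), P(Y ≤ 3) = 1 − P(X ≤ 1).
  k=0: C(3,0)·0.747^0·0.253^3 = 0.016194
  k=1: C(3,1)·0.747^1·0.253^2 = 0.143444
1 − 0.159638 = 0.840362

0.8404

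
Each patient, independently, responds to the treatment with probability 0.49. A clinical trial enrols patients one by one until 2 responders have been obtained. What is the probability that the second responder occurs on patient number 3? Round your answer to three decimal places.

Y = trial on which the second success occurs; negative binomial, r=2, p=0.49.
P(Y=3) = C(2,1) · p^2 · (1−p)^1
= 2 · 0.2401 · 0.51 = 0.24490

0.245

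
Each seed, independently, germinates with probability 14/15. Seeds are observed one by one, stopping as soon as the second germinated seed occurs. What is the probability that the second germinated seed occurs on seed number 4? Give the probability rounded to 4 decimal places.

Y = trial on which the second success occurs; negative binomial, r=2, p=0.933333.
P(Y=4) = C(3,1) · p^2 · (1−p)^2
= 3 · 0.87111 · 0.0044444 = 0.011615

0.0116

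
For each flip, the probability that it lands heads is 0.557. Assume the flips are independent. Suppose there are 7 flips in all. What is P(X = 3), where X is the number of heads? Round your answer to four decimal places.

X ~ Binomial(n=7, p=0.557).
P(X=3) = C(7,3) · p^3 · (1−p)^4
= 35 · 0.17281 · 0.038514 = 0.232942

0.2329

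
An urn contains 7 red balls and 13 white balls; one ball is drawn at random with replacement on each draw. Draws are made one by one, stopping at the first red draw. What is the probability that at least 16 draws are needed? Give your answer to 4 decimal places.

0.0016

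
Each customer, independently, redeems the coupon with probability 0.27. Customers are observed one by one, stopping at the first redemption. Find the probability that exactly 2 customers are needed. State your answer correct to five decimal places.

0.19710

Geometric (trials to first success), p = 0.27.
P(Y = 2) = (1−p)^1 · p = 0.73 · 0.27 = 0.1971000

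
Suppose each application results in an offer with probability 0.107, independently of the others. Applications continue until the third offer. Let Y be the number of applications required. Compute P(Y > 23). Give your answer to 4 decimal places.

0.5472

Needing more than 23 applications ⇔ fewer than 3 successes in the first 23. With X ~ Binomial(23, 0.107), P(Y > 23) = P(X ≤ 2).
  k=0: C(23,0)·0.107^0·0.893^23 = 0.074060
  k=1: C(23,1)·0.107^1·0.893^22 = 0.204100
  k=2: C(23,2)·0.107^2·0.893^21 = 0.269010
P(X ≤ 2) = 0.547170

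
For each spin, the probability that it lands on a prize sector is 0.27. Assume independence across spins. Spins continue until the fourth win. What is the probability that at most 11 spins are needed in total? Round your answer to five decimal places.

0.34303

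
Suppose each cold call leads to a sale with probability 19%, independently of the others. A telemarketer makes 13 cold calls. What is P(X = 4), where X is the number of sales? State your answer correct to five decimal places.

0.13986

X ~ Binomial(n=13, p=0.19).
P(X=4) = C(13,4) · p^4 · (1−p)^9
= 715 · 0.0013032 · 0.15009 = 0.1398575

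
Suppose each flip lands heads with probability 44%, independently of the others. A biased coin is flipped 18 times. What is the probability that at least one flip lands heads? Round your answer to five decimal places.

P(at least one) = 1 − P(none) = 1 − (1 − 0.44)^18
= 1 − 0.0000293 = 0.9999707

0.99997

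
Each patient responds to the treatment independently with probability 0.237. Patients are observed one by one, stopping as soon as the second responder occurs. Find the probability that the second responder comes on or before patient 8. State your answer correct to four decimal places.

Finishing within 8 patients ⇔ at least 2 successes in the first 8. With X ~ Binomial(8, 0.237), P(Y ≤ 8) = 1 − P(X ≤ 1).
  k=0: C(8,0)·0.237^0·0.763^8 = 0.114867
  k=1: C(8,1)·0.237^1·0.763^7 = 0.285437
1 − 0.400304 = 0.599696

0.5997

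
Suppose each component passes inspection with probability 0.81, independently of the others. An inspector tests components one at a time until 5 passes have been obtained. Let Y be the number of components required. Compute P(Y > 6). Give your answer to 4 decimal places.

Needing more than 6 components ⇔ fewer than 5 successes in the first 6. With X ~ Binomial(6, 0.81), P(Y > 6) = P(X ≤ 4).
  k=0: C(6,0)·0.81^0·0.19^6 = 0.000047
  k=1: C(6,1)·0.81^1·0.19^5 = 0.001203
  k=2: C(6,2)·0.81^2·0.19^4 = 0.012826
  k=3: C(6,3)·0.81^3·0.19^3 = 0.072903
  k=4: C(6,4)·0.81^4·0.19^2 = 0.233098
P(X ≤ 4) = 0.320077

0.3201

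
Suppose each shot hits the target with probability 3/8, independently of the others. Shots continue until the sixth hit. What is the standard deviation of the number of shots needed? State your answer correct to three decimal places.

5.164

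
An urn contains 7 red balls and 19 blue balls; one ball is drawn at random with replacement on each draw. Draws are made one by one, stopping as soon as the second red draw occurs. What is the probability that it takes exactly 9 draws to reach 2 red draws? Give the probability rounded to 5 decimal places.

0.06454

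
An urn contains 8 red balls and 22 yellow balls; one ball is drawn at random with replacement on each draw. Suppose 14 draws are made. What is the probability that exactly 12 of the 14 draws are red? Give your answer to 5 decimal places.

0.00001

X ~ Binomial(n=14, p=0.266667).
P(X=12) = C(14,12) · p^12 · (1−p)^2
= 91 · 1.2931e-07 · 0.53778 = 0.0000063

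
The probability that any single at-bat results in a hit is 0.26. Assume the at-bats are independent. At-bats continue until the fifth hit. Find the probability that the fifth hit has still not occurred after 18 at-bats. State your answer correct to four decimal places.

0.4792

Needing more than 18 at-bats ⇔ fewer than 5 successes in the first 18. With X ~ Binomial(18, 0.26), P(Y > 18) = P(X ≤ 4).
  k=0: C(18,0)·0.26^0·0.74^18 = 0.004428
  k=1: C(18,1)·0.26^1·0.74^17 = 0.028002
  k=2: C(18,2)·0.26^2·0.74^16 = 0.083627
  k=3: C(18,3)·0.26^3·0.74^15 = 0.156706
  k=4: C(18,4)·0.26^4·0.74^14 = 0.206471
P(X ≤ 4) = 0.479233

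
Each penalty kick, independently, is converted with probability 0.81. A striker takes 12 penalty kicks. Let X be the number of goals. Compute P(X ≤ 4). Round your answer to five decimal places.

0.00040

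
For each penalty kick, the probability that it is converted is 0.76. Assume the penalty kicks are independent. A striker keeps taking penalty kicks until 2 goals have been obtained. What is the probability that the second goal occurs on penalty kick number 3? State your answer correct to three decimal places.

Y = trial on which the second success occurs; negative binomial, r=2, p=0.76.
P(Y=3) = C(2,1) · p^2 · (1−p)^1
= 2 · 0.5776 · 0.24 = 0.27725

0.277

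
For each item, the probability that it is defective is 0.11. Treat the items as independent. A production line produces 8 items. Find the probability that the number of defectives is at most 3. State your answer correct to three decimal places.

0.993

X ~ Binomial(8, 0.11); P(X ≤ 3) = Σ C(8,k) p^k (1−p)^(8−k) over k:
  k=0: C(8,0)·0.11^0·0.89^8 = 0.39366
  k=1: C(8,1)·0.11^1·0.89^7 = 0.38924
  k=2: C(8,2)·0.11^2·0.89^6 = 0.16838
  k=3: C(8,3)·0.11^3·0.89^5 = 0.04162
Total = 0.99289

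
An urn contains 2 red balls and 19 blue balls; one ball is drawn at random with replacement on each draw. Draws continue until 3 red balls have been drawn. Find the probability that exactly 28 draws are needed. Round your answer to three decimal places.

0.025

Y = trial on which the third success occurs; negative binomial, r=3, p=0.095238.
P(Y=28) = C(27,2) · p^3 · (1−p)^25
= 351 · 0.00086384 · 0.081914 = 0.02484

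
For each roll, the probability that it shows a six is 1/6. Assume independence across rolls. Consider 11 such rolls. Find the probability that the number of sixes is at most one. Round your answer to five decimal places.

0.43068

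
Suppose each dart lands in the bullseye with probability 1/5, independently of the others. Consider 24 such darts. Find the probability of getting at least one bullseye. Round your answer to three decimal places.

P(at least one) = 1 − P(none) = 1 − (1 − 0.20)^24
= 1 − 0.00472 = 0.99528

0.995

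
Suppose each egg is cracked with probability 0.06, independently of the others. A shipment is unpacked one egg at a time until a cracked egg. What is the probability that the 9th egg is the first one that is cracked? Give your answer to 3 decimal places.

Geometric (trials to first success), p = 0.06.
P(Y = 9) = (1−p)^8 · p = 0.60957 · 0.06 = 0.03657

0.037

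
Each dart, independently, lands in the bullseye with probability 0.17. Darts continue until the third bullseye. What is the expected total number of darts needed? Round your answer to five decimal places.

Y = total darts until the third success; negative binomial with r=3, p=0.17.
E[Y] = r / p = 3 / 0.17 = 17.6470588

17.64706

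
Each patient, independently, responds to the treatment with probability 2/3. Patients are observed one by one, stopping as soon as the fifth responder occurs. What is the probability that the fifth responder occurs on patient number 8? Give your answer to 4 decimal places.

0.1707

Y = trial on which the fifth success occurs; negative binomial, r=5, p=0.666667.
P(Y=8) = C(7,4) · p^5 · (1−p)^3
= 35 · 0.13169 · 0.037037 = 0.170706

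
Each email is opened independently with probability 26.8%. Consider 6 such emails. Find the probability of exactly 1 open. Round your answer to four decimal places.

0.3379

X ~ Binomial(n=6, p=0.268).
P(X=1) = C(6,1) · p^1 · (1−p)^5
= 6 · 0.268 · 0.21016 = 0.337941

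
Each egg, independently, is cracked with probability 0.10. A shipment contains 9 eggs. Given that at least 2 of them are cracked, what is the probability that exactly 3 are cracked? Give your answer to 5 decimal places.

0.19826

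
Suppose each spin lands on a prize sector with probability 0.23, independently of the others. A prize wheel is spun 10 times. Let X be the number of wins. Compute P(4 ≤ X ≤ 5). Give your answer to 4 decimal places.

0.1664

X ~ Binomial(10, 0.23); P(4 ≤ X ≤ 5) = Σ C(10,k) p^k (1−p)^(10−k) over k:
  k=4: C(10,4)·0.23^4·0.77^6 = 0.122483
  k=5: C(10,5)·0.23^5·0.77^5 = 0.043903
Total = 0.166386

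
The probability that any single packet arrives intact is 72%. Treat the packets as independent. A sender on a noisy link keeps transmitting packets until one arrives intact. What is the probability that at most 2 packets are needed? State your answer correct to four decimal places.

0.9216

Y = number of packets to the first success; geometric, p = 0.72.
P(Y ≤ 2) = 1 − (1−p)^2 = 1 − 0.078400 = 0.921600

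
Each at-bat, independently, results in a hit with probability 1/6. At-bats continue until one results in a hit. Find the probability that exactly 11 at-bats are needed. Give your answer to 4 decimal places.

0.0269

Geometric (trials to first success), p = 0.166667.
P(Y = 11) = (1−p)^10 · p = 0.16151 · 0.166667 = 0.026918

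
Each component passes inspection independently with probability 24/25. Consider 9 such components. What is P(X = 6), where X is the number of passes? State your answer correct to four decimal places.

X ~ Binomial(n=9, p=0.96).
P(X=6) = C(9,6) · p^6 · (1−p)^3
= 84 · 0.78276 · 6.4e-05 = 0.004208

0.0042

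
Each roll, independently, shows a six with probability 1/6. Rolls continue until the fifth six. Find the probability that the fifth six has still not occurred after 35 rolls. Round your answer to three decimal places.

0.284

Needing more than 35 rolls ⇔ fewer than 5 successes in the first 35. With X ~ Binomial(35, 0.166667), P(Y > 35) = P(X ≤ 4).
  k=0: C(35,0)·0.166667^0·0.833333^35 = 0.00169
  k=1: C(35,1)·0.166667^1·0.833333^34 = 0.01185
  k=2: C(35,2)·0.166667^2·0.833333^33 = 0.04029
  k=3: C(35,3)·0.166667^3·0.833333^32 = 0.08865
  k=4: C(35,4)·0.166667^4·0.833333^31 = 0.14183
P(X ≤ 4) = 0.28432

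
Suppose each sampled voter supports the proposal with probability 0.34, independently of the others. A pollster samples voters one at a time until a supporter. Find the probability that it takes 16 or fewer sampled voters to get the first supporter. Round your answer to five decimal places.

Y = number of sampled voters to the first success; geometric, p = 0.34.
P(Y ≤ 16) = 1 − (1−p)^16 = 1 − 0.0012963 = 0.9987037

0.99870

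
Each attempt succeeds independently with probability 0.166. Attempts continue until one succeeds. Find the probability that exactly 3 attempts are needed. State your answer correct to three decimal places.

0.115

Geometric (trials to first success), p = 0.166.
P(Y = 3) = (1−p)^2 · p = 0.69556 · 0.166 = 0.11546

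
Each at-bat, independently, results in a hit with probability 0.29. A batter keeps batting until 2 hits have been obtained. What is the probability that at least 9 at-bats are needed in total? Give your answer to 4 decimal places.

0.2756

Needing more than 8 at-bats ⇔ fewer than 2 successes in the first 8. With X ~ Binomial(8, 0.29), P(Y > 8) = P(X ≤ 1).
  k=0: C(8,0)·0.29^0·0.71^8 = 0.064575
  k=1: C(8,1)·0.29^1·0.71^7 = 0.211007
P(X ≤ 1) = 0.275582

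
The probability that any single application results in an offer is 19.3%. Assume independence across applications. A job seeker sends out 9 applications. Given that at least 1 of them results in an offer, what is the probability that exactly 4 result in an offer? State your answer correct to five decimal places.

0.07000

X ~ Binomial(9, 0.193). Want P(X=4 | X≥1) = P(X=4) / P(X≥1).
P(X=4) = C(9,4)·0.193^4·0.807^5 = 0.0598367
P(X≥1) = 1 − 0.1451650 = 0.8548350
Ratio = 0.0598367 / 0.8548350 = 0.0699979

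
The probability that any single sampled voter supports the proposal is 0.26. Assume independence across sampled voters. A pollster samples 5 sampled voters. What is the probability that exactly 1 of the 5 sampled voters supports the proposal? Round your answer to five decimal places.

0.38983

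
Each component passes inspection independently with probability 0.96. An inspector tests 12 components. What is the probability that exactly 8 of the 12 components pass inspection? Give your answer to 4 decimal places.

0.0009

X ~ Binomial(n=12, p=0.96).
P(X=8) = C(12,8) · p^8 · (1−p)^4
= 495 · 0.72139 · 2.56e-06 = 0.000914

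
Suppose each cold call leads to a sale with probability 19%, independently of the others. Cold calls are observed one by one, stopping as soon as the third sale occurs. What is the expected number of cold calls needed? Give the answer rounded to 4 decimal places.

15.7895

Y = total cold calls until the third success; negative binomial with r=3, p=0.19.
E[Y] = r / p = 3 / 0.19 = 15.789474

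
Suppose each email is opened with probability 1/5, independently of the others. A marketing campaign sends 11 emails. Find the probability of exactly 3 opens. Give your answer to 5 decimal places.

0.22146

X ~ Binomial(n=11, p=0.20).
P(X=3) = C(11,3) · p^3 · (1−p)^8
= 165 · 0.008 · 0.16777 = 0.2214593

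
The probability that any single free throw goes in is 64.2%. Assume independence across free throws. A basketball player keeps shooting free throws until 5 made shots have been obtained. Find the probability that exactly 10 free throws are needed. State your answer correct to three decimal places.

0.081

Y = trial on which the fifth success occurs; negative binomial, r=5, p=0.642.
P(Y=10) = C(9,4) · p^5 · (1−p)^5
= 126 · 0.10906 · 0.0058805 = 0.08081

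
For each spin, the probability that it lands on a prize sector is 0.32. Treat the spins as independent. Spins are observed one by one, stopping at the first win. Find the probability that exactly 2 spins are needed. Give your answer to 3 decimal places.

0.218

Geometric (trials to first success), p = 0.32.
P(Y = 2) = (1−p)^1 · p = 0.68 · 0.32 = 0.21760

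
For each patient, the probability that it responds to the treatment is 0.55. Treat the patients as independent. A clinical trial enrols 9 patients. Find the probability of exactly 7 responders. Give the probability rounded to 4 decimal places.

0.1110

X ~ Binomial(n=9, p=0.55).
P(X=7) = C(9,7) · p^7 · (1−p)^2
= 36 · 0.015224 · 0.2025 = 0.110986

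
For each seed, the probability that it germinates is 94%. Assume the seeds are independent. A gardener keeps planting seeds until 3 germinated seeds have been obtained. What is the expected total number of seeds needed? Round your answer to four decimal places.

3.1915

Y = total seeds until the third success; negative binomial with r=3, p=0.94.
E[Y] = r / p = 3 / 0.94 = 3.191489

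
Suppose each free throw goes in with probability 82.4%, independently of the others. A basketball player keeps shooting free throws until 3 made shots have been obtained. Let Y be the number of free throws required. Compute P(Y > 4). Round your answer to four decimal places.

0.1451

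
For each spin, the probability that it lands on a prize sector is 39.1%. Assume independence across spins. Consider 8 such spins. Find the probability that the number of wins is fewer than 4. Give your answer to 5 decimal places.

X ~ Binomial(8, 0.391); P(X ≤ 3) = Σ C(8,k) p^k (1−p)^(8−k) over k:
  k=0: C(8,0)·0.391^0·0.609^8 = 0.0189207
  k=1: C(8,1)·0.391^1·0.609^7 = 0.0971824
  k=2: C(8,2)·0.391^2·0.609^6 = 0.2183812
  k=3: C(8,3)·0.391^3·0.609^5 = 0.2804173
Total = 0.6149017

0.61490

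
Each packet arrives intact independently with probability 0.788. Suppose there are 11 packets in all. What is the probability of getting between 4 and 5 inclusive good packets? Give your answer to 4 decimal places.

0.0152

X ~ Binomial(11, 0.788); P(4 ≤ X ≤ 5) = Σ C(11,k) p^k (1−p)^(11−k) over k:
  k=4: C(11,4)·0.788^4·0.212^7 = 0.002449
  k=5: C(11,5)·0.788^5·0.212^6 = 0.012743
Total = 0.015192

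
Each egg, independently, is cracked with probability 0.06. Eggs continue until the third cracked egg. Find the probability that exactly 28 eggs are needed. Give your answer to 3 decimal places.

Y = trial on which the third success occurs; negative binomial, r=3, p=0.06.
P(Y=28) = C(27,2) · p^3 · (1−p)^25
= 351 · 0.000216 · 0.21291 = 0.01614

0.016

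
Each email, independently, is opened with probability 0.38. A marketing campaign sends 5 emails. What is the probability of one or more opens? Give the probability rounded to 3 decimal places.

P(at least one) = 1 − P(none) = 1 − (1 − 0.38)^5
= 1 − 0.09161 = 0.90839

0.908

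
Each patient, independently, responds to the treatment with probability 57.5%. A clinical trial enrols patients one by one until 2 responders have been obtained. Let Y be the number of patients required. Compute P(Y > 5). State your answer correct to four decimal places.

Needing more than 5 patients ⇔ fewer than 2 successes in the first 5. With X ~ Binomial(5, 0.575), P(Y > 5) = P(X ≤ 1).
  k=0: C(5,0)·0.575^0·0.425^5 = 0.013866
  k=1: C(5,1)·0.575^1·0.425^4 = 0.093798
P(X ≤ 1) = 0.107664

0.1077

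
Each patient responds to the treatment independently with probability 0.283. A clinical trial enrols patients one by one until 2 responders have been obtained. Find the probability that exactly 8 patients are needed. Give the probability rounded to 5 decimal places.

0.07617

Y = trial on which the second success occurs; negative binomial, r=2, p=0.283.
P(Y=8) = C(7,1) · p^2 · (1−p)^6
= 7 · 0.080089 · 0.13587 = 0.0761703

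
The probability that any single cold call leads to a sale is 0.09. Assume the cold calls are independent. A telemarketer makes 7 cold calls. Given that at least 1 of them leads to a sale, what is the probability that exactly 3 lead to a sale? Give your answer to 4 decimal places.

0.0362

X ~ Binomial(7, 0.09). Want P(X=3 | X≥1) = P(X=3) / P(X≥1).
P(X=3) = C(7,3)·0.09^3·0.91^4 = 0.017497
P(X≥1) = 1 − 0.516761 = 0.483239
Ratio = 0.017497 / 0.483239 = 0.036208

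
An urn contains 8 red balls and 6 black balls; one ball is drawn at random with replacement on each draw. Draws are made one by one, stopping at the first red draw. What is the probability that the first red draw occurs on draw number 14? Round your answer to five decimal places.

Geometric (trials to first success), p = 0.571429.
P(Y = 14) = (1−p)^13 · p = 1.6455e-05 · 0.571429 = 0.0000094

0.00001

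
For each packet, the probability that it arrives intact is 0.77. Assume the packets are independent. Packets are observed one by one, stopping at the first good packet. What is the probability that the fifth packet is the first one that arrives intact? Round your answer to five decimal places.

Geometric (trials to first success), p = 0.77.
P(Y = 5) = (1−p)^4 · p = 0.0027984 · 0.77 = 0.0021548

0.00215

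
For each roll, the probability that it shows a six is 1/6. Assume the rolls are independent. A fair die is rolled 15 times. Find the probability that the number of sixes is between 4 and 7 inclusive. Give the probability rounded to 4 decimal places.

X ~ Binomial(15, 0.166667); P(4 ≤ X ≤ 7) = Σ C(15,k) p^k (1−p)^(15−k) over k:
  k=4: C(15,4)·0.166667^4·0.833333^11 = 0.141754
  k=5: C(15,5)·0.166667^5·0.833333^10 = 0.062372
  k=6: C(15,6)·0.166667^6·0.833333^9 = 0.020791
  k=7: C(15,7)·0.166667^7·0.833333^8 = 0.005346
Total = 0.230262

0.2303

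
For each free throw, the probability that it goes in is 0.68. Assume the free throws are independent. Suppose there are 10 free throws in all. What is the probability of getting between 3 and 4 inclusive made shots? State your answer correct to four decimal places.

X ~ Binomial(10, 0.68); P(3 ≤ X ≤ 4) = Σ C(10,k) p^k (1−p)^(10−k) over k:
  k=3: C(10,3)·0.68^3·0.32^7 = 0.012965
  k=4: C(10,4)·0.68^4·0.32^6 = 0.048212
Total = 0.061177

0.0612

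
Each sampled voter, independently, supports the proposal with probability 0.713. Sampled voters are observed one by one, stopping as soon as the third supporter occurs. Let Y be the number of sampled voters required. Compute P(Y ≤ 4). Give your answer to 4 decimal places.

Finishing within 4 sampled voters ⇔ at least 3 successes in the first 4. With X ~ Binomial(4, 0.713), P(Y ≤ 4) = 1 − P(X ≤ 2).
  k=0: C(4,0)·0.713^0·0.287^4 = 0.006785
  k=1: C(4,1)·0.713^1·0.287^3 = 0.067421
  k=2: C(4,2)·0.713^2·0.287^2 = 0.251243
1 − 0.325449 = 0.674551

0.6746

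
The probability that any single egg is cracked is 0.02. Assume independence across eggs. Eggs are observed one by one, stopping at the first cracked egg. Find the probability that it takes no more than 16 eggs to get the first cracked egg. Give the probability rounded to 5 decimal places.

0.27620

Y = number of eggs to the first success; geometric, p = 0.02.
P(Y ≤ 16) = 1 − (1−p)^16 = 1 − 0.7237977 = 0.2762023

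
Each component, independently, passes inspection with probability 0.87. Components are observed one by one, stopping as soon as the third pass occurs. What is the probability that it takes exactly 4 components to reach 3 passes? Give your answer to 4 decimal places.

0.2568

Y = trial on which the third success occurs; negative binomial, r=3, p=0.87.
P(Y=4) = C(3,2) · p^3 · (1−p)^1
= 3 · 0.6585 · 0.13 = 0.256816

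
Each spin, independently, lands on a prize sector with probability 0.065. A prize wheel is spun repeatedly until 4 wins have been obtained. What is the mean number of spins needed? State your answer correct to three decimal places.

61.538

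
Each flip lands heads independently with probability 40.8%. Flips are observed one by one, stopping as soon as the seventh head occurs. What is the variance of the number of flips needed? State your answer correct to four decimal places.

Y = total flips until the seventh success; negative binomial with r=7, p=0.408.
Var(Y) = r(1−p)/p² = 7·0.592 / 0.408² = 24.894271

24.8943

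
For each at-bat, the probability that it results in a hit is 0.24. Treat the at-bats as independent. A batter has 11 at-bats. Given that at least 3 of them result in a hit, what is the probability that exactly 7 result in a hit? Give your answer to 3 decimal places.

X ~ Binomial(11, 0.24). Want P(X=7 | X≥3) = P(X=7) / P(X≥3).
P(X=7) = C(11,7)·0.24^7·0.76^4 = 0.00505
P(X≥3) = 1 − 0.04886 − 0.16972 − 0.26798 = 0.51343
Ratio = 0.00505 / 0.51343 = 0.00983

0.010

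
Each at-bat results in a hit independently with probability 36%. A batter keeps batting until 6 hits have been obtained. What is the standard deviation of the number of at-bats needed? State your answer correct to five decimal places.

Y = total at-bats until the sixth success; negative binomial with r=6, p=0.36.
SD(Y) = √[r(1−p)/p²] = √(29.6296296) = 5.4433105

5.44331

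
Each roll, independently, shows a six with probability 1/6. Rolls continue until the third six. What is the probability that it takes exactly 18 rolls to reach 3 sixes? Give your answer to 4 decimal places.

0.0409

Y = trial on which the third success occurs; negative binomial, r=3, p=0.166667.
P(Y=18) = C(17,2) · p^3 · (1−p)^15
= 136 · 0.0046296 · 0.064905 = 0.040866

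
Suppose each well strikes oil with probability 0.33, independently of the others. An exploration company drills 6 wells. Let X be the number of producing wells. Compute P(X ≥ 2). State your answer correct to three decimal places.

0.642

X ~ Binomial(6, 0.33); P(X ≥ 2) = Σ C(6,k) p^k (1−p)^(6−k) over k:
  k=2: C(6,2)·0.33^2·0.67^4 = 0.32917
  k=3: C(6,3)·0.33^3·0.67^3 = 0.21617
  k=4: C(6,4)·0.33^4·0.67^2 = 0.07985
  k=5: C(6,5)·0.33^5·0.67^1 = 0.01573
  k=6: C(6,6)·0.33^6·0.67^0 = 0.00129
Total = 0.64222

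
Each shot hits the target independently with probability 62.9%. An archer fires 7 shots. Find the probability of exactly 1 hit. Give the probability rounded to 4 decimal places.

0.0115

X ~ Binomial(n=7, p=0.629).
P(X=1) = C(7,1) · p^1 · (1−p)^6
= 7 · 0.629 · 0.0026076 = 0.011481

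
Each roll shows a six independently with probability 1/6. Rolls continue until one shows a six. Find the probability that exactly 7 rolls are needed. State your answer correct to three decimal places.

Geometric (trials to first success), p = 0.166667.
P(Y = 7) = (1−p)^6 · p = 0.3349 · 0.166667 = 0.05582

0.056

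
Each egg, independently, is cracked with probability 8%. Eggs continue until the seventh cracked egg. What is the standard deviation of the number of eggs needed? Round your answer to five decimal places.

31.72144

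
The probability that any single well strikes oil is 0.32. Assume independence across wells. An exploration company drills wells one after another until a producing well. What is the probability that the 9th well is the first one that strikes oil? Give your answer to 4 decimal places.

0.0146

Geometric (trials to first success), p = 0.32.
P(Y = 9) = (1−p)^8 · p = 0.045716 · 0.32 = 0.014629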